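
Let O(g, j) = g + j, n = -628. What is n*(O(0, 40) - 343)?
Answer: 190284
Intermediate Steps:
n*(O(0, 40) - 343) = -628*((0 + 40) - 343) = -628*(40 - 343) = -628*(-303) = 190284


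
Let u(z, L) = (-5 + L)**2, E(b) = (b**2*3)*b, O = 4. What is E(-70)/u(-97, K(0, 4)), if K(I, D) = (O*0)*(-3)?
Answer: -41160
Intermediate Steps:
K(I, D) = 0 (K(I, D) = (4*0)*(-3) = 0*(-3) = 0)
E(b) = 3*b**3 (E(b) = (3*b**2)*b = 3*b**3)
E(-70)/u(-97, K(0, 4)) = (3*(-70)**3)/((-5 + 0)**2) = (3*(-343000))/((-5)**2) = -1029000/25 = -1029000*1/25 = -41160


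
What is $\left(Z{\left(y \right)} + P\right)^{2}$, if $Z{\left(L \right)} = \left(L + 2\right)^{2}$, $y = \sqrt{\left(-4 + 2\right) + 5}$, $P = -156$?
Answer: $22249 - 1192 \sqrt{3} \approx 20184.0$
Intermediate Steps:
$y = \sqrt{3}$ ($y = \sqrt{-2 + 5} = \sqrt{3} \approx 1.732$)
$Z{\left(L \right)} = \left(2 + L\right)^{2}$
$\left(Z{\left(y \right)} + P\right)^{2} = \left(\left(2 + \sqrt{3}\right)^{2} - 156\right)^{2} = \left(-156 + \left(2 + \sqrt{3}\right)^{2}\right)^{2}$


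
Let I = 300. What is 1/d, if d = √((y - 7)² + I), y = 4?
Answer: √309/309 ≈ 0.056888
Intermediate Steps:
d = √309 (d = √((4 - 7)² + 300) = √((-3)² + 300) = √(9 + 300) = √309 ≈ 17.578)
1/d = 1/(√309) = √309/309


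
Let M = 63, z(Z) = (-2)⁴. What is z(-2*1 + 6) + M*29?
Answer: 1843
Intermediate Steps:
z(Z) = 16
z(-2*1 + 6) + M*29 = 16 + 63*29 = 16 + 1827 = 1843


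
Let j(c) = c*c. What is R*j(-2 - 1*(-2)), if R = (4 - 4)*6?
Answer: 0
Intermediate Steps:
j(c) = c²
R = 0 (R = 0*6 = 0)
R*j(-2 - 1*(-2)) = 0*(-2 - 1*(-2))² = 0*(-2 + 2)² = 0*0² = 0*0 = 0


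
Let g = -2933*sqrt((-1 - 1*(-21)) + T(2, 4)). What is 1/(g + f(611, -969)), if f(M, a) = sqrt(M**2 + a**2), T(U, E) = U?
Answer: 1/(sqrt(1312282) - 2933*sqrt(22)) ≈ -7.9293e-5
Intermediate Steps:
g = -2933*sqrt(22) (g = -2933*sqrt((-1 - 1*(-21)) + 2) = -2933*sqrt((-1 + 21) + 2) = -2933*sqrt(20 + 2) = -2933*sqrt(22) ≈ -13757.)
1/(g + f(611, -969)) = 1/(-2933*sqrt(22) + sqrt(611**2 + (-969)**2)) = 1/(-2933*sqrt(22) + sqrt(373321 + 938961)) = 1/(-2933*sqrt(22) + sqrt(1312282)) = 1/(sqrt(1312282) - 2933*sqrt(22))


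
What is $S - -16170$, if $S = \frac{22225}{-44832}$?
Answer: $\frac{724911215}{44832} \approx 16170.0$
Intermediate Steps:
$S = - \frac{22225}{44832}$ ($S = 22225 \left(- \frac{1}{44832}\right) = - \frac{22225}{44832} \approx -0.49574$)
$S - -16170 = - \frac{22225}{44832} - -16170 = - \frac{22225}{44832} + 16170 = \frac{724911215}{44832}$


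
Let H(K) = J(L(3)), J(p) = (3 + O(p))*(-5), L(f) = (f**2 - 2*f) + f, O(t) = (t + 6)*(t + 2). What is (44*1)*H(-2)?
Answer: -21780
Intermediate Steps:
O(t) = (2 + t)*(6 + t) (O(t) = (6 + t)*(2 + t) = (2 + t)*(6 + t))
L(f) = f**2 - f
J(p) = -75 - 40*p - 5*p**2 (J(p) = (3 + (12 + p**2 + 8*p))*(-5) = (15 + p**2 + 8*p)*(-5) = -75 - 40*p - 5*p**2)
H(K) = -495 (H(K) = -75 - 120*(-1 + 3) - 5*9*(-1 + 3)**2 = -75 - 120*2 - 5*(3*2)**2 = -75 - 40*6 - 5*6**2 = -75 - 240 - 5*36 = -75 - 240 - 180 = -495)
(44*1)*H(-2) = (44*1)*(-495) = 44*(-495) = -21780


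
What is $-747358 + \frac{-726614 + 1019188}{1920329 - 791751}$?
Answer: $- \frac{421725752175}{564289} \approx -7.4736 \cdot 10^{5}$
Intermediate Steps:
$-747358 + \frac{-726614 + 1019188}{1920329 - 791751} = -747358 + \frac{292574}{1128578} = -747358 + 292574 \cdot \frac{1}{1128578} = -747358 + \frac{146287}{564289} = - \frac{421725752175}{564289}$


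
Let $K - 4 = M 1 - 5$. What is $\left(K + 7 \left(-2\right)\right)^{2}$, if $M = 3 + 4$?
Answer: $64$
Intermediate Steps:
$M = 7$
$K = 6$ ($K = 4 + \left(7 \cdot 1 - 5\right) = 4 + \left(7 - 5\right) = 4 + 2 = 6$)
$\left(K + 7 \left(-2\right)\right)^{2} = \left(6 + 7 \left(-2\right)\right)^{2} = \left(6 - 14\right)^{2} = \left(-8\right)^{2} = 64$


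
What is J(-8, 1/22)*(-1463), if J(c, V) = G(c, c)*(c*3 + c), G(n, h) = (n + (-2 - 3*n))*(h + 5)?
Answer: -1966272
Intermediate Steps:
G(n, h) = (-2 - 2*n)*(5 + h)
J(c, V) = 4*c*(-10 - 12*c - 2*c²) (J(c, V) = (-10 - 10*c - 2*c - 2*c*c)*(c*3 + c) = (-10 - 10*c - 2*c - 2*c²)*(3*c + c) = (-10 - 12*c - 2*c²)*(4*c) = 4*c*(-10 - 12*c - 2*c²))
J(-8, 1/22)*(-1463) = -8*(-8)*(5 + (-8)² + 6*(-8))*(-1463) = -8*(-8)*(5 + 64 - 48)*(-1463) = -8*(-8)*21*(-1463) = 1344*(-1463) = -1966272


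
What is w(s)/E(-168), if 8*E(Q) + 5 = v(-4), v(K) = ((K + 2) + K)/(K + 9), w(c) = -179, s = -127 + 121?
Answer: 7160/31 ≈ 230.97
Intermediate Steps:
s = -6
v(K) = (2 + 2*K)/(9 + K) (v(K) = ((2 + K) + K)/(9 + K) = (2 + 2*K)/(9 + K))
E(Q) = -31/40 (E(Q) = -5/8 + (2*(1 - 4)/(9 - 4))/8 = -5/8 + (2*(-3)/5)/8 = -5/8 + (2*(⅕)*(-3))/8 = -5/8 + (⅛)*(-6/5) = -5/8 - 3/20 = -31/40)
w(s)/E(-168) = -179/(-31/40) = -179*(-40/31) = 7160/31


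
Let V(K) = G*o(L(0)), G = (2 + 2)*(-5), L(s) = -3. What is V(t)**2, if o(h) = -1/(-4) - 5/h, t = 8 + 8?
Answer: 13225/9 ≈ 1469.4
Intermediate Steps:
t = 16
o(h) = 1/4 - 5/h (o(h) = -1*(-1/4) - 5/h = 1/4 - 5/h)
G = -20 (G = 4*(-5) = -20)
V(K) = -115/3 (V(K) = -5*(-20 - 3)/(-3) = -5*(-1)*(-23)/3 = -20*23/12 = -115/3)
V(t)**2 = (-115/3)**2 = 13225/9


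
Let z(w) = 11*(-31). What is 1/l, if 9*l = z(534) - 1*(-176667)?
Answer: 9/176326 ≈ 5.1042e-5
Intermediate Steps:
z(w) = -341
l = 176326/9 (l = (-341 - 1*(-176667))/9 = (-341 + 176667)/9 = (1/9)*176326 = 176326/9 ≈ 19592.)
1/l = 1/(176326/9) = 9/176326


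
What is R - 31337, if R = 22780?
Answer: -8557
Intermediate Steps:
R - 31337 = 22780 - 31337 = -8557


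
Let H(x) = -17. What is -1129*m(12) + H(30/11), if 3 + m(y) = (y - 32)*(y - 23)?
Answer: -245010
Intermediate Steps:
m(y) = -3 + (-32 + y)*(-23 + y) (m(y) = -3 + (y - 32)*(y - 23) = -3 + (-32 + y)*(-23 + y))
-1129*m(12) + H(30/11) = -1129*(733 + 12² - 55*12) - 17 = -1129*(733 + 144 - 660) - 17 = -1129*217 - 17 = -244993 - 17 = -245010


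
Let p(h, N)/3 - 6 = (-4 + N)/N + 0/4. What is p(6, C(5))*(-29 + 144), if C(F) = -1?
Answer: 3795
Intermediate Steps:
p(h, N) = 18 + 3*(-4 + N)/N (p(h, N) = 18 + 3*((-4 + N)/N + 0/4) = 18 + 3*((-4 + N)/N + 0*(¼)) = 18 + 3*((-4 + N)/N + 0) = 18 + 3*((-4 + N)/N) = 18 + 3*(-4 + N)/N)
p(6, C(5))*(-29 + 144) = (21 - 12/(-1))*(-29 + 144) = (21 - 12*(-1))*115 = (21 + 12)*115 = 33*115 = 3795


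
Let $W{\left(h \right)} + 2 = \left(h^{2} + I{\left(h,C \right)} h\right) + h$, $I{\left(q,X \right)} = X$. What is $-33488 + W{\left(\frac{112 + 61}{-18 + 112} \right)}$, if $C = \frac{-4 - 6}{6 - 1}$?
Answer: $- \frac{295903973}{8836} \approx -33488.0$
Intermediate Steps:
$C = -2$ ($C = - \frac{10}{5} = \left(-10\right) \frac{1}{5} = -2$)
$W{\left(h \right)} = -2 + h^{2} - h$ ($W{\left(h \right)} = -2 + \left(\left(h^{2} - 2 h\right) + h\right) = -2 + \left(h^{2} - h\right) = -2 + h^{2} - h$)
$-33488 + W{\left(\frac{112 + 61}{-18 + 112} \right)} = -33488 - \left(2 - \frac{\left(112 + 61\right)^{2}}{\left(-18 + 112\right)^{2}} + \frac{112 + 61}{-18 + 112}\right) = -33488 - \left(2 - \frac{29929}{8836} + \frac{173}{94}\right) = -33488 - \left(\frac{361}{94} - \frac{29929}{8836}\right) = -33488 - \frac{4005}{8836} = - \frac{295903973}{8836}$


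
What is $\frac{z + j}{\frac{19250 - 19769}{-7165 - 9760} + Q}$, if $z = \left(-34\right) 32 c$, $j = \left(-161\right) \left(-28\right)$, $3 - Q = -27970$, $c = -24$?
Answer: $\frac{129560875}{118360886} \approx 1.0946$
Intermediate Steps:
$Q = 27973$ ($Q = 3 - -27970 = 3 + 27970 = 27973$)
$j = 4508$
$z = 26112$ ($z = \left(-34\right) 32 \left(-24\right) = \left(-1088\right) \left(-24\right) = 26112$)
$\frac{z + j}{\frac{19250 - 19769}{-7165 - 9760} + Q} = \frac{26112 + 4508}{\frac{19250 - 19769}{-7165 - 9760} + 27973} = \frac{30620}{- \frac{519}{-16925} + 27973} = \frac{30620}{\left(-519\right) \left(- \frac{1}{16925}\right) + 27973} = \frac{30620}{\frac{519}{16925} + 27973} = \frac{30620}{\frac{473443544}{16925}} = 30620 \cdot \frac{16925}{473443544} = \frac{129560875}{118360886}$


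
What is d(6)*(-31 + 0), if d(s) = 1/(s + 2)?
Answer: -31/8 ≈ -3.8750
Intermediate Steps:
d(s) = 1/(2 + s)
d(6)*(-31 + 0) = (-31 + 0)/(2 + 6) = -31/8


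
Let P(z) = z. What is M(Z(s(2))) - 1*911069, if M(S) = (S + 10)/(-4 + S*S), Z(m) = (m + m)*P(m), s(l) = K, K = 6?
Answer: -2359668669/2590 ≈ -9.1107e+5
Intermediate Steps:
s(l) = 6
Z(m) = 2*m² (Z(m) = (m + m)*m = (2*m)*m = 2*m²)
M(S) = (10 + S)/(-4 + S²)
M(Z(s(2))) - 1*911069 = (10 + 2*6²)/(-4 + (2*6²)²) - 1*911069 = (10 + 2*36)/(-4 + (2*36)²) - 911069 = (10 + 72)/(-4 + 72²) - 911069 = 82/(-4 + 5184) - 911069 = 82/5180 - 911069 = (1/5180)*82 - 911069 = 41/2590 - 911069 = -2359668669/2590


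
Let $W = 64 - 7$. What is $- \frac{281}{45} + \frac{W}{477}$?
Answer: $- \frac{14608}{2385} \approx -6.1249$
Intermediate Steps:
$W = 57$ ($W = 64 - 7 = 57$)
$- \frac{281}{45} + \frac{W}{477} = - \frac{281}{45} + \frac{57}{477} = \left(-281\right) \frac{1}{45} + 57 \cdot \frac{1}{477} = - \frac{281}{45} + \frac{19}{159} = - \frac{14608}{2385}$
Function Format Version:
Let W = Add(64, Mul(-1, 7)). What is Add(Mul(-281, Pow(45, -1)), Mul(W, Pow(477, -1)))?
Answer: Rational(-14608, 2385) ≈ -6.1249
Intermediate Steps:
W = 57 (W = Add(64, -7) = 57)
Add(Mul(-281, Pow(45, -1)), Mul(W, Pow(477, -1))) = Add(Mul(-281, Pow(45, -1)), Mul(57, Pow(477, -1))) = Add(Mul(-281, Rational(1, 45)), Mul(57, Rational(1, 477))) = Add(Rational(-281, 45), Rational(19, 159)) = Rational(-14608, 2385)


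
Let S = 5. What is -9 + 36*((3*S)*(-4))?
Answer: -2169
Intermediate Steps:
-9 + 36*((3*S)*(-4)) = -9 + 36*((3*5)*(-4)) = -9 + 36*(15*(-4)) = -9 + 36*(-60) = -9 - 2160 = -2169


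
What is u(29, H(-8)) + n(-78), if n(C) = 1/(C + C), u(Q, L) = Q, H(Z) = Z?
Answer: 4523/156 ≈ 28.994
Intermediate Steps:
n(C) = 1/(2*C)
u(29, H(-8)) + n(-78) = 29 + (½)/(-78) = 29 + (½)*(-1/78) = 29 - 1/156 = 4523/156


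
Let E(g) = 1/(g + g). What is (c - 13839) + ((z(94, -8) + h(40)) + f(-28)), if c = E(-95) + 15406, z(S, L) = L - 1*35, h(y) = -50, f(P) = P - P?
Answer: 280059/190 ≈ 1474.0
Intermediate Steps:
f(P) = 0
E(g) = 1/(2*g)
z(S, L) = -35 + L (z(S, L) = L - 35 = -35 + L)
c = 2927139/190 (c = (½)/(-95) + 15406 = (½)*(-1/95) + 15406 = -1/190 + 15406 = 2927139/190 ≈ 15406.)
(c - 13839) + ((z(94, -8) + h(40)) + f(-28)) = (2927139/190 - 13839) + (((-35 - 8) - 50) + 0) = 297729/190 + ((-43 - 50) + 0) = 297729/190 + (-93 + 0) = 297729/190 - 93 = 280059/190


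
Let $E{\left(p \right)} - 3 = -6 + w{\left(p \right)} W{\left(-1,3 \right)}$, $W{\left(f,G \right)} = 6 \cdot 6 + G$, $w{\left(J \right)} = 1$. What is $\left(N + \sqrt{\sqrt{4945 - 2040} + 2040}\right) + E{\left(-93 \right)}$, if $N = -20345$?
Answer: $-20309 + \sqrt{2040 + \sqrt{2905}} \approx -20263.0$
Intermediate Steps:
$W{\left(f,G \right)} = 36 + G$
$E{\left(p \right)} = 36$ ($E{\left(p \right)} = 3 - \left(6 - \left(36 + 3\right)\right) = 3 + \left(-6 + 1 \cdot 39\right) = 3 + \left(-6 + 39\right) = 3 + 33 = 36$)
$\left(N + \sqrt{\sqrt{4945 - 2040} + 2040}\right) + E{\left(-93 \right)} = \left(-20345 + \sqrt{\sqrt{4945 - 2040} + 2040}\right) + 36 = \left(-20345 + \sqrt{\sqrt{2905} + 2040}\right) + 36 = \left(-20345 + \sqrt{2040 + \sqrt{2905}}\right) + 36 = -20309 + \sqrt{2040 + \sqrt{2905}}$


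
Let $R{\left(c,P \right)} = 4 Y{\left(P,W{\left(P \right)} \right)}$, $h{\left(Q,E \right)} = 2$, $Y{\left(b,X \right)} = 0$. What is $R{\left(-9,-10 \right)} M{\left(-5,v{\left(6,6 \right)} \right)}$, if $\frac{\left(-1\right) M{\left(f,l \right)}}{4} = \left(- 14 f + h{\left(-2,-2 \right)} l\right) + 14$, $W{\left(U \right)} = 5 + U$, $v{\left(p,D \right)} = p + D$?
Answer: $0$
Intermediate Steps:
$v{\left(p,D \right)} = D + p$
$R{\left(c,P \right)} = 0$ ($R{\left(c,P \right)} = 4 \cdot 0 = 0$)
$M{\left(f,l \right)} = -56 - 8 l + 56 f$ ($M{\left(f,l \right)} = - 4 \left(\left(- 14 f + 2 l\right) + 14\right) = - 4 \left(14 - 14 f + 2 l\right) = -56 - 8 l + 56 f$)
$R{\left(-9,-10 \right)} M{\left(-5,v{\left(6,6 \right)} \right)} = 0 \left(-56 - 8 \left(6 + 6\right) + 56 \left(-5\right)\right) = 0 \left(-56 - 96 - 280\right) = 0 \left(-432\right) = 0$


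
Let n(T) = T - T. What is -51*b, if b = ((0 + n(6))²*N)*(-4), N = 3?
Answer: 0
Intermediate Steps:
n(T) = 0
b = 0 (b = ((0 + 0)²*3)*(-4) = (0²*3)*(-4) = (0*3)*(-4) = 0*(-4) = 0)
-51*b = -51*0 = 0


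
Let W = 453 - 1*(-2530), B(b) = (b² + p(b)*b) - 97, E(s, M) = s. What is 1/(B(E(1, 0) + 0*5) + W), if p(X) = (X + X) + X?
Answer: 1/2890 ≈ 0.00034602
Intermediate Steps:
p(X) = 3*X (p(X) = 2*X + X = 3*X)
B(b) = -97 + 4*b² (B(b) = (b² + (3*b)*b) - 97 = (b² + 3*b²) - 97 = 4*b² - 97 = -97 + 4*b²)
W = 2983 (W = 453 + 2530 = 2983)
1/(B(E(1, 0) + 0*5) + W) = 1/((-97 + 4*(1 + 0*5)²) + 2983) = 1/((-97 + 4*(1 + 0)²) + 2983) = 1/((-97 + 4*1²) + 2983) = 1/((-97 + 4*1) + 2983) = 1/((-97 + 4) + 2983) = 1/(-93 + 2983) = 1/2890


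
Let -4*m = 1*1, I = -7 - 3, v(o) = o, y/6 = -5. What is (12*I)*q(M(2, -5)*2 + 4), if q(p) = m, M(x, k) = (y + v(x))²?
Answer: 30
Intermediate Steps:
y = -30 (y = 6*(-5) = -30)
M(x, k) = (-30 + x)²
I = -10
m = -¼ (m = -1/4 = -¼*1 = -¼ ≈ -0.25000)
q(p) = -¼
(12*I)*q(M(2, -5)*2 + 4) = (12*(-10))*(-¼) = -120*(-¼) = 30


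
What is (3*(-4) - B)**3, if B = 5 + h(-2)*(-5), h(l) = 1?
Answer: -1728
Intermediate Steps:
B = 0 (B = 5 + 1*(-5) = 5 - 5 = 0)
(3*(-4) - B)**3 = (3*(-4) - 1*0)**3 = (-12 + 0)**3 = (-12)**3 = -1728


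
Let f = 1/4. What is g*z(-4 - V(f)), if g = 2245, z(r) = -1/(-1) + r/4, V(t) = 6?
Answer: -6735/2 ≈ -3367.5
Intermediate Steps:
f = 1/4 ≈ 0.25000
z(r) = 1 + r/4 (z(r) = -1*(-1) + r*(1/4) = 1 + r/4)
g*z(-4 - V(f)) = 2245*(1 + (-4 - 1*6)/4) = 2245*(1 + (-4 - 6)/4) = 2245*(1 + (1/4)*(-10)) = 2245*(1 - 5/2) = 2245*(-3/2) = -6735/2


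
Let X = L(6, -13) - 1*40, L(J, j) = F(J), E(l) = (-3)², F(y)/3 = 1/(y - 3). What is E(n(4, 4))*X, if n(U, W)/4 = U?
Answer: -351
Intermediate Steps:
n(U, W) = 4*U
F(y) = 3/(-3 + y) (F(y) = 3/(y - 3) = 3/(-3 + y))
E(l) = 9
L(J, j) = 3/(-3 + J)
X = -39 (X = 3/(-3 + 6) - 1*40 = 3/3 - 40 = 3*(⅓) - 40 = 1 - 40 = -39)
E(n(4, 4))*X = 9*(-39) = -351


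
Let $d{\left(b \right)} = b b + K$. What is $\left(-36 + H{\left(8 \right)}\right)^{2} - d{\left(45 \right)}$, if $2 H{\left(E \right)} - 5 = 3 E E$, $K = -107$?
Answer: $\frac{7953}{4} \approx 1988.3$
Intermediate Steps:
$H{\left(E \right)} = \frac{5}{2} + \frac{3 E^{2}}{2}$ ($H{\left(E \right)} = \frac{5}{2} + \frac{3 E E}{2} = \frac{5}{2} + \frac{3 E^{2}}{2}$)
$d{\left(b \right)} = -107 + b^{2}$ ($d{\left(b \right)} = b b - 107 = b^{2} - 107 = -107 + b^{2}$)
$\left(-36 + H{\left(8 \right)}\right)^{2} - d{\left(45 \right)} = \left(-36 + \left(\frac{5}{2} + \frac{3 \cdot 8^{2}}{2}\right)\right)^{2} - \left(-107 + 45^{2}\right) = \left(-36 + \left(\frac{5}{2} + \frac{3}{2} \cdot 64\right)\right)^{2} - \left(-107 + 2025\right) = \left(-36 + \left(\frac{5}{2} + 96\right)\right)^{2} - 1918 = \left(-36 + \frac{197}{2}\right)^{2} - 1918 = \left(\frac{125}{2}\right)^{2} - 1918 = \frac{15625}{4} - 1918 = \frac{7953}{4}$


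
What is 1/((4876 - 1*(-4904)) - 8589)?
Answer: 1/1191 ≈ 0.00083963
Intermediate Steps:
1/((4876 - 1*(-4904)) - 8589) = 1/((4876 + 4904) - 8589) = 1/(9780 - 8589) = 1/1191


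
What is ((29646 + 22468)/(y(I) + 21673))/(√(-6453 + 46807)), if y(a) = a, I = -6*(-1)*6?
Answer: 26057*√40354/438022493 ≈ 0.011950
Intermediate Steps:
I = 36 (I = 6*6 = 36)
((29646 + 22468)/(y(I) + 21673))/(√(-6453 + 46807)) = ((29646 + 22468)/(36 + 21673))/(√(-6453 + 46807)) = (52114/21709)/(√40354) = (52114*(1/21709))*(√40354/40354) = 52114*(√40354/40354)/21709 = 26057*√40354/438022493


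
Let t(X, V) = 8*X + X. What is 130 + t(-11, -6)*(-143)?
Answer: 14287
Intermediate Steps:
t(X, V) = 9*X
130 + t(-11, -6)*(-143) = 130 + (9*(-11))*(-143) = 130 - 99*(-143) = 130 + 14157 = 14287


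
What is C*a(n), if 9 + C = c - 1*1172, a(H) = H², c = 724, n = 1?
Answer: -457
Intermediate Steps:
C = -457 (C = -9 + (724 - 1*1172) = -9 + (724 - 1172) = -9 - 448 = -457)
C*a(n) = -457*1² = -457*1 = -457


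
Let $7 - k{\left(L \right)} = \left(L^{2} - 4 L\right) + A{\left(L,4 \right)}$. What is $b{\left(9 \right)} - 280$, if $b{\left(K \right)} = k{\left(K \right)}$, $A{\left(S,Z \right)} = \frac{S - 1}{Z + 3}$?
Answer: $- \frac{2234}{7} \approx -319.14$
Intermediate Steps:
$A{\left(S,Z \right)} = \frac{-1 + S}{3 + Z}$
$k{\left(L \right)} = \frac{50}{7} - L^{2} + \frac{27 L}{7}$ ($k{\left(L \right)} = 7 - \left(\left(L^{2} - 4 L\right) + \frac{-1 + L}{3 + 4}\right) = 7 - \left(\left(L^{2} - 4 L\right) + \frac{-1 + L}{7}\right) = 7 - \left(\left(L^{2} - 4 L\right) + \left(- \frac{1}{7} + \frac{L}{7}\right)\right) = 7 - \left(- \frac{1}{7} + L^{2} - \frac{27 L}{7}\right) = 7 + \left(\frac{1}{7} - L^{2} + \frac{27 L}{7}\right) = \frac{50}{7} - L^{2} + \frac{27 L}{7}$)
$b{\left(K \right)} = \frac{50}{7} - K^{2} + \frac{27 K}{7}$
$b{\left(9 \right)} - 280 = \left(\frac{50}{7} - 9^{2} + \frac{27}{7} \cdot 9\right) - 280 = \left(\frac{50}{7} - 81 + \frac{243}{7}\right) - 280 = - \frac{274}{7} - 280 = - \frac{2234}{7}$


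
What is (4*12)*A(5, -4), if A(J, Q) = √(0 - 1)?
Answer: 48*I ≈ 48.0*I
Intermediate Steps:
A(J, Q) = I (A(J, Q) = √(-1) = I)
(4*12)*A(5, -4) = (4*12)*I = 48*I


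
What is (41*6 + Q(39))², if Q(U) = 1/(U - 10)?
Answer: 50908225/841 ≈ 60533.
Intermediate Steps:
Q(U) = 1/(-10 + U)
(41*6 + Q(39))² = (41*6 + 1/(-10 + 39))² = (246 + 1/29)² = (7135/29)² = 50908225/841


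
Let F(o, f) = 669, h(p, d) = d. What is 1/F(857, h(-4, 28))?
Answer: 1/669 ≈ 0.0014948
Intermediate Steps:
1/F(857, h(-4, 28)) = 1/669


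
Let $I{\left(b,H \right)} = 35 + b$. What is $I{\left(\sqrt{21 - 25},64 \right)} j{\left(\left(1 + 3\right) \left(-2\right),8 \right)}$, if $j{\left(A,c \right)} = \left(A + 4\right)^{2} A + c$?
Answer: $-4200 - 240 i \approx -4200.0 - 240.0 i$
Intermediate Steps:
$j{\left(A,c \right)} = c + A \left(4 + A\right)^{2}$ ($j{\left(A,c \right)} = \left(4 + A\right)^{2} A + c = A \left(4 + A\right)^{2} + c = c + A \left(4 + A\right)^{2}$)
$I{\left(\sqrt{21 - 25},64 \right)} j{\left(\left(1 + 3\right) \left(-2\right),8 \right)} = \left(35 + \sqrt{21 - 25}\right) \left(8 + \left(1 + 3\right) \left(-2\right) \left(4 + \left(1 + 3\right) \left(-2\right)\right)^{2}\right) = \left(35 + \sqrt{-4}\right) \left(8 + 4 \left(-2\right) \left(4 + 4 \left(-2\right)\right)^{2}\right) = \left(35 + 2 i\right) \left(8 - 8 \left(4 - 8\right)^{2}\right) = \left(35 + 2 i\right) \left(8 - 8 \left(-4\right)^{2}\right) = \left(35 + 2 i\right) \left(8 - 128\right) = \left(35 + 2 i\right) \left(-120\right) = -4200 - 240 i$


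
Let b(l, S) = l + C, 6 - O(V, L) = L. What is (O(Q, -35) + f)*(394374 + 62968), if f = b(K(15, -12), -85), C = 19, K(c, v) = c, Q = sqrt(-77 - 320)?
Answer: 34300650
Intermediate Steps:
Q = I*sqrt(397) (Q = sqrt(-397) = I*sqrt(397) ≈ 19.925*I)
O(V, L) = 6 - L
b(l, S) = 19 + l (b(l, S) = l + 19 = 19 + l)
f = 34 (f = 19 + 15 = 34)
(O(Q, -35) + f)*(394374 + 62968) = ((6 - 1*(-35)) + 34)*(394374 + 62968) = ((6 + 35) + 34)*457342 = (41 + 34)*457342 = 75*457342 = 34300650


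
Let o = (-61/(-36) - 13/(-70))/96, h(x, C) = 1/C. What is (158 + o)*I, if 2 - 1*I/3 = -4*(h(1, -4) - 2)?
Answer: -19114049/5760 ≈ -3318.4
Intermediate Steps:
o = 2369/120960 (o = (-61*(-1/36) - 13*(-1/70))*(1/96) = (61/36 + 13/70)*(1/96) = (2369/1260)*(1/96) = 2369/120960 ≈ 0.019585)
I = -21 (I = 6 - (-12)*(1/(-4) - 2) = 6 - (-12)*(-1/4 - 2) = 6 - (-12)*(-9)/4 = 6 - 3*9 = 6 - 27 = -21)
(158 + o)*I = (158 + 2369/120960)*(-21) = (19114049/120960)*(-21) = -19114049/5760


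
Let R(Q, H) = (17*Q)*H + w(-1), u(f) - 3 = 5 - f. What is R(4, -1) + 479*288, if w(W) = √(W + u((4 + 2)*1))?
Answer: 137885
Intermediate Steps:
u(f) = 8 - f (u(f) = 3 + (5 - f) = 8 - f)
w(W) = √(2 + W) (w(W) = √(W + (8 - (4 + 2))) = √(W + (8 - 6)) = √(W + 2) = √(2 + W))
R(Q, H) = 1 + 17*H*Q (R(Q, H) = (17*Q)*H + √(2 - 1) = 17*H*Q + √1 = 17*H*Q + 1 = 1 + 17*H*Q)
R(4, -1) + 479*288 = (1 + 17*(-1)*4) + 479*288 = (1 - 68) + 137952 = -67 + 137952 = 137885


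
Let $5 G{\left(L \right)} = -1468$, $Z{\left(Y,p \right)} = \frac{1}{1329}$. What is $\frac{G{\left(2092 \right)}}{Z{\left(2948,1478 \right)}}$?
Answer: $- \frac{1950972}{5} \approx -3.9019 \cdot 10^{5}$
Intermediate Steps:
$Z{\left(Y,p \right)} = \frac{1}{1329}$
$G{\left(L \right)} = - \frac{1468}{5}$ ($G{\left(L \right)} = \frac{1}{5} \left(-1468\right) = - \frac{1468}{5}$)
$\frac{G{\left(2092 \right)}}{Z{\left(2948,1478 \right)}} = - \frac{1468 \frac{1}{\frac{1}{1329}}}{5} = \left(- \frac{1468}{5}\right) 1329 = - \frac{1950972}{5}$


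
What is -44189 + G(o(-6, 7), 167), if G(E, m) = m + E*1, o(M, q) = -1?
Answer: -44023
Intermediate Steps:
G(E, m) = E + m (G(E, m) = m + E = E + m)
-44189 + G(o(-6, 7), 167) = -44189 + (-1 + 167) = -44189 + 166 = -44023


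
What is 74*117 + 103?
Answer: 8761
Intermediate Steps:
74*117 + 103 = 8658 + 103 = 8761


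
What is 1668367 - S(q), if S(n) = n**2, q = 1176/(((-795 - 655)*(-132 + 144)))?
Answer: 876935401974/525625 ≈ 1.6684e+6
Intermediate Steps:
q = -49/725 (q = 1176/((-1450*12)) = 1176/(-17400) = 1176*(-1/17400) = -49/725 ≈ -0.067586)
1668367 - S(q) = 1668367 - (-49/725)**2 = 1668367 - 1*2401/525625 = 1668367 - 2401/525625 = 876935401974/525625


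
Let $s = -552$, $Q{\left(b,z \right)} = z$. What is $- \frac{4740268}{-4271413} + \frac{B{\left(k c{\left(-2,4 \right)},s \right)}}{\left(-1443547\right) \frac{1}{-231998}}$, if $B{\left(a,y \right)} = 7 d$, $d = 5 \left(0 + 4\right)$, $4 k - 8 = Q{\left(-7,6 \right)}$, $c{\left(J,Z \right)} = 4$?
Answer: $\frac{20796728270708}{880855060273} \approx 23.61$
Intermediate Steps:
$k = \frac{7}{2}$ ($k = 2 + \frac{1}{4} \cdot 6 = 2 + \frac{3}{2} = \frac{7}{2} \approx 3.5$)
$d = 20$ ($d = 5 \cdot 4 = 20$)
$B{\left(a,y \right)} = 140$ ($B{\left(a,y \right)} = 7 \cdot 20 = 140$)
$- \frac{4740268}{-4271413} + \frac{B{\left(k c{\left(-2,4 \right)},s \right)}}{\left(-1443547\right) \frac{1}{-231998}} = - \frac{4740268}{-4271413} + \frac{140}{\left(-1443547\right) \frac{1}{-231998}} = \left(-4740268\right) \left(- \frac{1}{4271413}\right) + \frac{140}{\left(-1443547\right) \left(- \frac{1}{231998}\right)} = \frac{4740268}{4271413} + \frac{140}{\frac{1443547}{231998}} = \frac{4740268}{4271413} + 140 \cdot \frac{231998}{1443547} = \frac{4740268}{4271413} + \frac{4639960}{206221} = \frac{20796728270708}{880855060273}$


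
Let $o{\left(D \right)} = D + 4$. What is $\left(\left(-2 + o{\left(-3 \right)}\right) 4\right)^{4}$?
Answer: $256$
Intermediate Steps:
$o{\left(D \right)} = 4 + D$
$\left(\left(-2 + o{\left(-3 \right)}\right) 4\right)^{4} = \left(\left(-2 + \left(4 - 3\right)\right) 4\right)^{4} = \left(\left(-2 + 1\right) 4\right)^{4} = \left(\left(-1\right) 4\right)^{4} = \left(-4\right)^{4} = 256$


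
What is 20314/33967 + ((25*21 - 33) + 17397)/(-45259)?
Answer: 311755663/1537312453 ≈ 0.20279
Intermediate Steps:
20314/33967 + ((25*21 - 33) + 17397)/(-45259) = 20314*(1/33967) + ((525 - 33) + 17397)*(-1/45259) = 20314/33967 + (492 + 17397)*(-1/45259) = 20314/33967 + 17889*(-1/45259) = 20314/33967 - 17889/45259 = 311755663/1537312453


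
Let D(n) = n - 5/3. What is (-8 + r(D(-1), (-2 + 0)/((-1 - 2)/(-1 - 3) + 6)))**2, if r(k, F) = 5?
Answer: 9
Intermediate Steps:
D(n) = -5/3 + n (D(n) = n - 5*1/3 = n - 5/3 = -5/3 + n)
(-8 + r(D(-1), (-2 + 0)/((-1 - 2)/(-1 - 3) + 6)))**2 = (-8 + 5)**2 = (-3)**2 = 9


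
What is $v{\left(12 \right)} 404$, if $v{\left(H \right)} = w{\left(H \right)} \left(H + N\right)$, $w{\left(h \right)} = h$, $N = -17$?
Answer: $-24240$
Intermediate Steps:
$v{\left(H \right)} = H \left(-17 + H\right)$ ($v{\left(H \right)} = H \left(H - 17\right) = H \left(-17 + H\right)$)
$v{\left(12 \right)} 404 = 12 \left(-17 + 12\right) 404 = 12 \left(-5\right) 404 = \left(-60\right) 404 = -24240$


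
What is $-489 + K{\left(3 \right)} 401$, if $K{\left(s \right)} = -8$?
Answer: $-3697$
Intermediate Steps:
$-489 + K{\left(3 \right)} 401 = -489 - 3208 = -3697$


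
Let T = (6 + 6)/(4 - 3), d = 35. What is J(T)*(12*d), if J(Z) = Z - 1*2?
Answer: 4200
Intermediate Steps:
T = 12 (T = 12/1 = 12*1 = 12)
J(Z) = -2 + Z (J(Z) = Z - 2 = -2 + Z)
J(T)*(12*d) = (-2 + 12)*(12*35) = 10*420 = 4200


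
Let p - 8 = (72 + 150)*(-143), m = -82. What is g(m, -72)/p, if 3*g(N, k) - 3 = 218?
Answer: -221/95214 ≈ -0.0023211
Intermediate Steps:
g(N, k) = 221/3 (g(N, k) = 1 + (1/3)*218 = 1 + 218/3 = 221/3)
p = -31738 (p = 8 + (72 + 150)*(-143) = 8 + 222*(-143) = 8 - 31746 = -31738)
g(m, -72)/p = (221/3)/(-31738) = (221/3)*(-1/31738) = -221/95214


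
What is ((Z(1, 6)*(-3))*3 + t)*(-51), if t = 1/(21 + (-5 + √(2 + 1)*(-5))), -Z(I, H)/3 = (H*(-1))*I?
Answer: 1494606/181 - 255*√3/181 ≈ 8255.0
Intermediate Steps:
Z(I, H) = 3*H*I (Z(I, H) = -3*H*(-1)*I = -3*(-H)*I = -(-3)*H*I = 3*H*I)
t = 1/(16 - 5*√3) (t = 1/(21 + (-5 + √3*(-5))) = 1/(21 + (-5 - 5*√3)) = 1/(16 - 5*√3) ≈ 0.13624)
((Z(1, 6)*(-3))*3 + t)*(-51) = (((3*6*1)*(-3))*3 + (16/181 + 5*√3/181))*(-51) = ((18*(-3))*3 + (16/181 + 5*√3/181))*(-51) = (-54*3 + (16/181 + 5*√3/181))*(-51) = (-162 + (16/181 + 5*√3/181))*(-51) = (-29306/181 + 5*√3/181)*(-51) = 1494606/181 - 255*√3/181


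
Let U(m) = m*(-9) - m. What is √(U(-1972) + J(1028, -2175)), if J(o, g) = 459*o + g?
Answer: √489397 ≈ 699.57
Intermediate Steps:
J(o, g) = g + 459*o
U(m) = -10*m (U(m) = -9*m - m = -10*m)
√(U(-1972) + J(1028, -2175)) = √(-10*(-1972) + (-2175 + 459*1028)) = √(19720 + (-2175 + 471852)) = √(19720 + 469677) = √489397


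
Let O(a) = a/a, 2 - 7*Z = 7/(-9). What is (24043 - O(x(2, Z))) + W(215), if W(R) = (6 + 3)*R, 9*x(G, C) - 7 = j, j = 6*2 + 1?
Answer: 25977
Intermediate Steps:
j = 13 (j = 12 + 1 = 13)
Z = 25/63 (Z = 2/7 - 1/(-9) = 2/7 - (-1)/9 = 2/7 - ⅐*(-7/9) = 2/7 + ⅑ = 25/63 ≈ 0.39683)
x(G, C) = 20/9 (x(G, C) = 7/9 + (⅑)*13 = 7/9 + 13/9 = 20/9)
O(a) = 1
W(R) = 9*R
(24043 - O(x(2, Z))) + W(215) = (24043 - 1*1) + 9*215 = (24043 - 1) + 1935 = 24042 + 1935 = 25977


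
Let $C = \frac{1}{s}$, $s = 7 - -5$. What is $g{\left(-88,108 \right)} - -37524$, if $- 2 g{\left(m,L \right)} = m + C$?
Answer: $\frac{901631}{24} \approx 37568.0$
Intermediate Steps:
$s = 12$ ($s = 7 + 5 = 12$)
$C = \frac{1}{12} \approx 0.083333$
$g{\left(m,L \right)} = - \frac{1}{24} - \frac{m}{2}$ ($g{\left(m,L \right)} = - \frac{m + \frac{1}{12}}{2} = - \frac{\frac{1}{12} + m}{2} = - \frac{1}{24} - \frac{m}{2}$)
$g{\left(-88,108 \right)} - -37524 = \left(- \frac{1}{24} - -44\right) - -37524 = \left(- \frac{1}{24} + 44\right) + 37524 = \frac{1055}{24} + 37524 = \frac{901631}{24}$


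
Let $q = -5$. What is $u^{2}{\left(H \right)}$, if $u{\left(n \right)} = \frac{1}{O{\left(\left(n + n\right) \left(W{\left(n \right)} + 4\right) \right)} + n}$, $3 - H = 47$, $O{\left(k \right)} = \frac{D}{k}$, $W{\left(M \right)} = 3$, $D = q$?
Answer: $\frac{379456}{734355801} \approx 0.00051672$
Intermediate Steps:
$D = -5$
$O{\left(k \right)} = - \frac{5}{k}$
$H = -44$ ($H = 3 - 47 = -44$)
$u{\left(n \right)} = \frac{1}{n - \frac{5}{14 n}}$ ($u{\left(n \right)} = \frac{1}{- \frac{5}{\left(n + n\right) \left(3 + 4\right)} + n} = \frac{1}{- \frac{5}{2 n 7} + n} = \frac{1}{- \frac{5}{14 n} + n} = \frac{1}{n - \frac{5}{14 n}}$)
$u^{2}{\left(H \right)} = \left(14 \left(-44\right) \frac{1}{-5 + 14 \left(-44\right)^{2}}\right)^{2} = \left(14 \left(-44\right) \frac{1}{-5 + 14 \cdot 1936}\right)^{2} = \left(14 \left(-44\right) \frac{1}{-5 + 27104}\right)^{2} = \left(14 \left(-44\right) \frac{1}{27099}\right)^{2} = \left(- \frac{616}{27099}\right)^{2} = \frac{379456}{734355801}$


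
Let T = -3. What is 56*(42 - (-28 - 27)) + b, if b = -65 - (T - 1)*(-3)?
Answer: 5355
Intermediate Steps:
b = -77 (b = -65 - (-3 - 1)*(-3) = -65 - (-4)*(-3) = -65 - 1*12 = -65 - 12 = -77)
56*(42 - (-28 - 27)) + b = 56*(42 - (-28 - 27)) - 77 = 56*(42 - 1*(-55)) - 77 = 56*(42 + 55) - 77 = 56*97 - 77 = 5432 - 77 = 5355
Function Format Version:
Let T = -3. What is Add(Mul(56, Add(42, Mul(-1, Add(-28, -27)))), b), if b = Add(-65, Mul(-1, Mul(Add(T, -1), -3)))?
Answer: 5355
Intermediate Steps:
b = -77 (b = Add(-65, Mul(-1, Mul(Add(-3, -1), -3))) = Add(-65, Mul(-1, Mul(-4, -3))) = Add(-65, Mul(-1, 12)) = Add(-65, -12) = -77)
Add(Mul(56, Add(42, Mul(-1, Add(-28, -27)))), b) = Add(Mul(56, Add(42, Mul(-1, Add(-28, -27)))), -77) = Add(Mul(56, Add(42, Mul(-1, -55))), -77) = Add(Mul(56, Add(42, 55)), -77) = Add(Mul(56, 97), -77) = Add(5432, -77) = 5355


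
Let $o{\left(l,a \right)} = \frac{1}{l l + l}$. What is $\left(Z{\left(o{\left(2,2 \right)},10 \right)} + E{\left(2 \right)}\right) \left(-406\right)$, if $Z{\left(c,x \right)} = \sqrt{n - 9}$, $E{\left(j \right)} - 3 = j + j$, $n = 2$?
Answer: $-2842 - 406 i \sqrt{7} \approx -2842.0 - 1074.2 i$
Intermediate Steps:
$o{\left(l,a \right)} = \frac{1}{l + l^{2}}$ ($o{\left(l,a \right)} = \frac{1}{l^{2} + l} = \frac{1}{l + l^{2}}$)
$E{\left(j \right)} = 3 + 2 j$ ($E{\left(j \right)} = 3 + \left(j + j\right) = 3 + 2 j$)
$Z{\left(c,x \right)} = i \sqrt{7}$ ($Z{\left(c,x \right)} = \sqrt{2 - 9} = \sqrt{-7} = i \sqrt{7}$)
$\left(Z{\left(o{\left(2,2 \right)},10 \right)} + E{\left(2 \right)}\right) \left(-406\right) = \left(i \sqrt{7} + \left(3 + 2 \cdot 2\right)\right) \left(-406\right) = \left(i \sqrt{7} + \left(3 + 4\right)\right) \left(-406\right) = \left(i \sqrt{7} + 7\right) \left(-406\right) = \left(7 + i \sqrt{7}\right) \left(-406\right) = -2842 - 406 i \sqrt{7}$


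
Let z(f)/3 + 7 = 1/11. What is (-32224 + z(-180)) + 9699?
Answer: -248003/11 ≈ -22546.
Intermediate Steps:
z(f) = -228/11 (z(f) = -21 + 3/11 = -228/11)
(-32224 + z(-180)) + 9699 = (-32224 - 228/11) + 9699 = -354692/11 + 9699 = -248003/11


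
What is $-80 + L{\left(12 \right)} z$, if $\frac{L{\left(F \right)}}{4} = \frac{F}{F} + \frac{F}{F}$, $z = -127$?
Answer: $-1096$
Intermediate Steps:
$L{\left(F \right)} = 8$ ($L{\left(F \right)} = 4 \left(\frac{F}{F} + \frac{F}{F}\right) = 4 \left(1 + 1\right) = 4 \cdot 2 = 8$)
$-80 + L{\left(12 \right)} z = -80 + 8 \left(-127\right) = -80 - 1016 = -1096$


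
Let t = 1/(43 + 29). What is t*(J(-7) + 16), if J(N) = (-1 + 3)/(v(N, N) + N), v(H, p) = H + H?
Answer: 167/756 ≈ 0.22090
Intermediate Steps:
v(H, p) = 2*H
J(N) = 2/(3*N) (J(N) = (-1 + 3)/(2*N + N) = 2/((3*N)) = 2*(1/(3*N)) = 2/(3*N))
t = 1/72 ≈ 0.013889
t*(J(-7) + 16) = ((⅔)/(-7) + 16)/72 = ((⅔)*(-⅐) + 16)/72 = (-2/21 + 16)/72 = (1/72)*(334/21) = 167/756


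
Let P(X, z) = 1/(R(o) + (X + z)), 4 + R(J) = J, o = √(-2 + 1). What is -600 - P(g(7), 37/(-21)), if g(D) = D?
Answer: -670746/1117 + 441*I/1117 ≈ -600.49 + 0.39481*I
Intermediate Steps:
o = I (o = √(-1) = I ≈ 1.0*I)
R(J) = -4 + J
P(X, z) = 1/(-4 + I + X + z) (P(X, z) = 1/((-4 + I) + (X + z)) = 1/(-4 + I + X + z))
-600 - P(g(7), 37/(-21)) = -600 - 1/(-4 + I + 7 + 37/(-21)) = -600 - 1/(-4 + I + 7 + 37*(-1/21)) = -600 - 1/(-4 + I + 7 - 37/21) = -600 - 1/(26/21 + I) = -600 - 441*(26/21 - I)/1117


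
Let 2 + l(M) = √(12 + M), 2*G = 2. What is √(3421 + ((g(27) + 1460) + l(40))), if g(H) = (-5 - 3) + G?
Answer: √(4872 + 2*√13) ≈ 69.851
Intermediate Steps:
G = 1 (G = (½)*2 = 1)
g(H) = -7 (g(H) = (-5 - 3) + 1 = -8 + 1 = -7)
l(M) = -2 + √(12 + M)
√(3421 + ((g(27) + 1460) + l(40))) = √(3421 + ((-7 + 1460) + (-2 + √(12 + 40)))) = √(3421 + (1453 + (-2 + √52))) = √(3421 + (1453 + (-2 + 2*√13))) = √(3421 + (1451 + 2*√13)) = √(4872 + 2*√13)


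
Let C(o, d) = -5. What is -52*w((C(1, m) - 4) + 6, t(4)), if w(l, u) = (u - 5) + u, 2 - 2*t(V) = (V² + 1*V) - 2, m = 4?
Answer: 1092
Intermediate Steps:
t(V) = 2 - V/2 - V²/2 (t(V) = 1 - ((V² + 1*V) - 2)/2 = 1 - ((V² + V) - 2)/2 = 1 - ((V + V²) - 2)/2 = 1 - (-2 + V + V²)/2 = 1 + (1 - V/2 - V²/2) = 2 - V/2 - V²/2)
w(l, u) = -5 + 2*u (w(l, u) = (-5 + u) + u = -5 + 2*u)
-52*w((C(1, m) - 4) + 6, t(4)) = -52*(-5 + 2*(2 - ½*4 - ½*4²)) = -52*(-5 + 2*(2 - 2 - ½*16)) = -52*(-5 + 2*(2 - 2 - 8)) = -52*(-5 + 2*(-8)) = -52*(-5 - 16) = -52*(-21) = 1092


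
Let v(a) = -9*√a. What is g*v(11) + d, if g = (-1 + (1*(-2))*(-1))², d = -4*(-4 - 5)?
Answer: 36 - 9*√11 ≈ 6.1504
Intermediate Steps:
d = 36 (d = -4*(-9) = 36)
g = 1 (g = (-1 - 2*(-1))² = (-1 + 2)² = 1² = 1)
g*v(11) + d = 1*(-9*√11) + 36 = -9*√11 + 36 = 36 - 9*√11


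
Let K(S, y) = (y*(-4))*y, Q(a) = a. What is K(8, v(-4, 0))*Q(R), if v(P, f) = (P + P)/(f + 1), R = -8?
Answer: 2048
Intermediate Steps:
v(P, f) = 2*P/(1 + f) (v(P, f) = (2*P)/(1 + f) = 2*P/(1 + f))
K(S, y) = -4*y**2 (K(S, y) = (-4*y)*y = -4*y**2)
K(8, v(-4, 0))*Q(R) = -4*64/(1 + 0)**2*(-8) = -4*(2*(-4)/1)**2*(-8) = -4*(2*(-4)*1)**2*(-8) = -4*(-8)**2*(-8) = -4*64*(-8) = -256*(-8) = 2048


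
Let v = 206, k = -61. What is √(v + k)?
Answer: √145 ≈ 12.042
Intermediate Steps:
√(v + k) = √(206 - 61) = √145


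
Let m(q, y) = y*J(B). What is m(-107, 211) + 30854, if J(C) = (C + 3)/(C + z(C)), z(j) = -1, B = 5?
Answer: 31276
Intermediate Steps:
J(C) = (3 + C)/(-1 + C) (J(C) = (C + 3)/(C - 1) = (3 + C)/(-1 + C))
m(q, y) = 2*y (m(q, y) = y*((3 + 5)/(-1 + 5)) = y*(8/4) = y*((¼)*8) = y*2 = 2*y)
m(-107, 211) + 30854 = 2*211 + 30854 = 422 + 30854 = 31276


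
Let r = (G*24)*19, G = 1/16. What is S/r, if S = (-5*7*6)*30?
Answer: -4200/19 ≈ -221.05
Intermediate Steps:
G = 1/16 ≈ 0.062500
r = 57/2 (r = ((1/16)*24)*19 = (3/2)*19 = 57/2 ≈ 28.500)
S = -6300 (S = -35*6*30 = -210*30 = -6300)
S/r = -6300/57/2 = -6300*2/57 = -4200/19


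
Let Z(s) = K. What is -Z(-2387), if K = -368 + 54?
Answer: 314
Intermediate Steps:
K = -314
Z(s) = -314
-Z(-2387) = -1*(-314) = 314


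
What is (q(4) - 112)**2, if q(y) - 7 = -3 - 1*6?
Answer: 12996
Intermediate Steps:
q(y) = -2 (q(y) = 7 + (-3 - 1*6) = 7 + (-3 - 6) = 7 - 9 = -2)
(q(4) - 112)**2 = (-2 - 112)**2 = (-114)**2 = 12996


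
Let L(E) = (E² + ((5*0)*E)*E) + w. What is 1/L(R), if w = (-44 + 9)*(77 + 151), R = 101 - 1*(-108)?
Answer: 1/35701 ≈ 2.8010e-5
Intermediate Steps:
R = 209 (R = 101 + 108 = 209)
w = -7980 (w = -35*228 = -7980)
L(E) = -7980 + E² (L(E) = (E² + ((5*0)*E)*E) - 7980 = (E² + (0*E)*E) - 7980 = (E² + 0*E) - 7980 = (E² + 0) - 7980 = E² - 7980 = -7980 + E²)
1/L(R) = 1/(-7980 + 209²) = 1/(-7980 + 43681) = 1/35701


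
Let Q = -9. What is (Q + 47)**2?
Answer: 1444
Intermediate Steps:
(Q + 47)**2 = (-9 + 47)**2 = 38**2 = 1444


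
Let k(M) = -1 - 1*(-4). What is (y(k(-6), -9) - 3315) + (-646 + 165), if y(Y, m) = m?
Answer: -3805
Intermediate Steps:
k(M) = 3 (k(M) = -1 + 4 = 3)
(y(k(-6), -9) - 3315) + (-646 + 165) = (-9 - 3315) + (-646 + 165) = -3324 - 481 = -3805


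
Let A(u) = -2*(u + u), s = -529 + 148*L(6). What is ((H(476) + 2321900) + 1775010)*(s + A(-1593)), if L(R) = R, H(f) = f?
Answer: 27579505166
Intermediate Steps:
s = 359 (s = -529 + 148*6 = -529 + 888 = 359)
A(u) = -4*u
((H(476) + 2321900) + 1775010)*(s + A(-1593)) = ((476 + 2321900) + 1775010)*(359 - 4*(-1593)) = (2322376 + 1775010)*(359 + 6372) = 4097386*6731 = 27579505166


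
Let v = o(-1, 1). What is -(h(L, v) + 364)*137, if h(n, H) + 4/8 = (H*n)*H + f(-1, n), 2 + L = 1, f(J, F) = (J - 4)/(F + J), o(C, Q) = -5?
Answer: -46717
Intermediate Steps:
f(J, F) = (-4 + J)/(F + J)
v = -5
L = -1 (L = -2 + 1 = -1)
h(n, H) = -½ - 5/(-1 + n) + n*H² (h(n, H) = -½ + ((H*n)*H + (-4 - 1)/(n - 1)) = -½ + (n*H² - 5/(-1 + n)) = -½ + (-5/(-1 + n) + n*H²) = -½ - 5/(-1 + n) + n*H²)
-(h(L, v) + 364)*137 = -((-10 + (-1 - 1)*(-1 + 2*(-1)*(-5)²))/(2*(-1 - 1)) + 364)*137 = -((½)*(-10 - 2*(-1 + 2*(-1)*25))/(-2) + 364)*137 = -((½)*(-½)*(-10 - 2*(-1 - 50)) + 364)*137 = -((½)*(-½)*(-10 - 2*(-51)) + 364)*137 = -((½)*(-½)*(-10 + 102) + 364)*137 = -((½)*(-½)*92 + 364)*137 = -(-23 + 364)*137 = -341*137 = -1*46717 = -46717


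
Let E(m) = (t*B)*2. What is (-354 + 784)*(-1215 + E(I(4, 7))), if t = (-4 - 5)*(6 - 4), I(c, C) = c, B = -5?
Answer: -445050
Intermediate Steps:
t = -18 (t = -9*2 = -18)
E(m) = 180 (E(m) = -18*(-5)*2 = 90*2 = 180)
(-354 + 784)*(-1215 + E(I(4, 7))) = (-354 + 784)*(-1215 + 180) = 430*(-1035) = -445050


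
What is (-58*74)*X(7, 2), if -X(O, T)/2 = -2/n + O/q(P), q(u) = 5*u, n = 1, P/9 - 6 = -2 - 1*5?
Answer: -832648/45 ≈ -18503.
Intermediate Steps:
P = -9 (P = 54 + 9*(-2 - 1*5) = 54 + 9*(-2 - 5) = 54 + 9*(-7) = 54 - 63 = -9)
X(O, T) = 4 + 2*O/45 (X(O, T) = -2*(-2/1 + O/((5*(-9)))) = -2*(-2*1 + O/(-45)) = -2*(-2 + O*(-1/45)) = -2*(-2 - O/45) = 4 + 2*O/45)
(-58*74)*X(7, 2) = (-58*74)*(4 + (2/45)*7) = -4292*(4 + 14/45) = -4292*194/45 = -832648/45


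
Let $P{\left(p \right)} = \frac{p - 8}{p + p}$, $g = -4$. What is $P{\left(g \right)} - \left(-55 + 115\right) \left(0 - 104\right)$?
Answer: $\frac{12483}{2} \approx 6241.5$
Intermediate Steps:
$P{\left(p \right)} = \frac{-8 + p}{2 p}$
$P{\left(g \right)} - \left(-55 + 115\right) \left(0 - 104\right) = \frac{-8 - 4}{2 \left(-4\right)} - \left(-55 + 115\right) \left(0 - 104\right) = \frac{1}{2} \left(- \frac{1}{4}\right) \left(-12\right) - 60 \left(-104\right) = \frac{3}{2} - -6240 = \frac{3}{2} + 6240 = \frac{12483}{2}$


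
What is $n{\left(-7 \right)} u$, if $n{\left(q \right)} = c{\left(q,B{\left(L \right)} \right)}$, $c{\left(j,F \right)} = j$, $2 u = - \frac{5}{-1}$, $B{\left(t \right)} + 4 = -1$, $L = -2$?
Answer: $- \frac{35}{2} \approx -17.5$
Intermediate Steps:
$B{\left(t \right)} = -5$ ($B{\left(t \right)} = -4 - 1 = -5$)
$u = \frac{5}{2}$ ($u = \frac{\left(-5\right) \frac{1}{-1}}{2} = \frac{\left(-5\right) \left(-1\right)}{2} = \frac{1}{2} \cdot 5 = \frac{5}{2} \approx 2.5$)
$n{\left(q \right)} = q$
$n{\left(-7 \right)} u = \left(-7\right) \frac{5}{2} = - \frac{35}{2}$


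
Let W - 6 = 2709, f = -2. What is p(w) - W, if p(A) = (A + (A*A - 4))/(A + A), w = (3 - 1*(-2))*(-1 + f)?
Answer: -40828/15 ≈ -2721.9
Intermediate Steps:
W = 2715 (W = 6 + 2709 = 2715)
w = -15 (w = (3 - 1*(-2))*(-1 - 2) = (3 + 2)*(-3) = 5*(-3) = -15)
p(A) = (-4 + A + A²)/(2*A) (p(A) = (A + (A² - 4))/((2*A)) = (A + (-4 + A²))*(1/(2*A)) = (-4 + A + A²)*(1/(2*A)) = (-4 + A + A²)/(2*A))
p(w) - W = (½)*(-4 - 15*(1 - 15))/(-15) - 1*2715 = (½)*(-1/15)*(-4 - 15*(-14)) - 2715 = (½)*(-1/15)*(-4 + 210) - 2715 = (½)*(-1/15)*206 - 2715 = -103/15 - 2715 = -40828/15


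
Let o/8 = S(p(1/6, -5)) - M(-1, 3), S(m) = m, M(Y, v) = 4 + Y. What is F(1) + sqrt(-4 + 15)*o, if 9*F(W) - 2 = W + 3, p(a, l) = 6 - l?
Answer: 2/3 + 64*sqrt(11) ≈ 212.93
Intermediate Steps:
F(W) = 5/9 + W/9 (F(W) = 2/9 + (W + 3)/9 = 2/9 + (3 + W)/9 = 2/9 + (1/3 + W/9) = 5/9 + W/9)
o = 64 (o = 8*((6 - 1*(-5)) - (4 - 1)) = 8*((6 + 5) - 1*3) = 8*(11 - 3) = 8*8 = 64)
F(1) + sqrt(-4 + 15)*o = (5/9 + (1/9)*1) + sqrt(-4 + 15)*64 = (5/9 + 1/9) + sqrt(11)*64 = 2/3 + 64*sqrt(11)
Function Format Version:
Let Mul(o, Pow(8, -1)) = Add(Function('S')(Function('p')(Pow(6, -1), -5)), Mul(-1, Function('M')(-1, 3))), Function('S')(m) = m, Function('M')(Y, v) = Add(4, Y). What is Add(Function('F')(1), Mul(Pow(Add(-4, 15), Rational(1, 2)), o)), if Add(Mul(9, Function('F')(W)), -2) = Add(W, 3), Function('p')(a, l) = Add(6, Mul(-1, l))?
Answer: Add(Rational(2, 3), Mul(64, Pow(11, Rational(1, 2)))) ≈ 212.93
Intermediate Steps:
Function('F')(W) = Add(Rational(5, 9), Mul(Rational(1, 9), W)) (Function('F')(W) = Add(Rational(2, 9), Mul(Rational(1, 9), Add(W, 3))) = Add(Rational(2, 9), Mul(Rational(1, 9), Add(3, W))) = Add(Rational(2, 9), Add(Rational(1, 3), Mul(Rational(1, 9), W))) = Add(Rational(5, 9), Mul(Rational(1, 9), W)))
o = 64 (o = Mul(8, Add(Add(6, Mul(-1, -5)), Mul(-1, Add(4, -1)))) = Mul(8, Add(Add(6, 5), Mul(-1, 3))) = Mul(8, Add(11, -3)) = Mul(8, 8) = 64)
Add(Function('F')(1), Mul(Pow(Add(-4, 15), Rational(1, 2)), o)) = Add(Add(Rational(5, 9), Mul(Rational(1, 9), 1)), Mul(Pow(Add(-4, 15), Rational(1, 2)), 64)) = Add(Add(Rational(5, 9), Rational(1, 9)), Mul(Pow(11, Rational(1, 2)), 64)) = Add(Rational(2, 3), Mul(64, Pow(11, Rational(1, 2))))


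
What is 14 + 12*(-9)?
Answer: -94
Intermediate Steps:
14 + 12*(-9) = 14 - 108 = -94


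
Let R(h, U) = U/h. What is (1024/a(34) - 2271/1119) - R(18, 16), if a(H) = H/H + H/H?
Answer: 1708987/3357 ≈ 509.08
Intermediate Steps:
a(H) = 2 (a(H) = 1 + 1 = 2)
(1024/a(34) - 2271/1119) - R(18, 16) = (1024/2 - 2271/1119) - 16/18 = (1024*(½) - 2271*1/1119) - 16/18 = (512 - 757/373) - 1*8/9 = 190219/373 - 8/9 = 1708987/3357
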